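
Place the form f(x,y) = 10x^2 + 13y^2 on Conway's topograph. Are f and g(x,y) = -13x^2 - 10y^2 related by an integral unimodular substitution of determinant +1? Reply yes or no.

D₁ = -520, D₂ = -520
f: reduced (well bottom): (10,0,13) with a≤c, −a<b≤a
g is negative-definite; reduce −g:
−g: flip: (13,0,10)→(10,0,13)
−g: reduced (well bottom): (10,0,13) with a≤c, −a<b≤a
flip sign back: reduced form of g is (-10,0,-13)
reduced forms (10, 0, 13) vs (-10, 0, -13) ⇒ inequivalent

no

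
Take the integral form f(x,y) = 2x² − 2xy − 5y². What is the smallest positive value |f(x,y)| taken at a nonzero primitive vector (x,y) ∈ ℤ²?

descent: ρ → (-5,2,2)
descent: ρ → (2,6,-1)  [lands on river]
river: ρ → (-1,6,2)
closes: descent 2, river 2
min |a| on river = 1

1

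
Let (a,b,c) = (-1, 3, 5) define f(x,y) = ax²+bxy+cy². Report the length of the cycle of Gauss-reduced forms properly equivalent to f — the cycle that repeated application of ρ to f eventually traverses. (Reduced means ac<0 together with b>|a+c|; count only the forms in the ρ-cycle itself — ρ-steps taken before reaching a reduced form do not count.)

D = 29, ⌊√D⌋ = 5
descent: ρ → (5,-3,-1)
descent: ρ → (-1,5,1)  [lands on river]
river: ρ → (1,5,-1)
ρ-cycle length = 2 (tail of 2 descent steps not counted)

2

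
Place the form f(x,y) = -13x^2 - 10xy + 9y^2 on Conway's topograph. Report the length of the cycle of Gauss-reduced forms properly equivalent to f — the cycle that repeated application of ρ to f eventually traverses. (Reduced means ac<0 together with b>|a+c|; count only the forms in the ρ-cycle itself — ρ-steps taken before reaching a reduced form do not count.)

D = 568, ⌊√D⌋ = 23
descent: ρ → (9,10,-13)  [lands on river]
river: ρ → (-13,16,6)
river: ρ → (6,20,-7)
river: ρ → (-7,22,3)
river: ρ → (3,20,-14)
river: ρ → (-14,8,9)
ρ-cycle length = 6 (tail of 1 descent step not counted)

6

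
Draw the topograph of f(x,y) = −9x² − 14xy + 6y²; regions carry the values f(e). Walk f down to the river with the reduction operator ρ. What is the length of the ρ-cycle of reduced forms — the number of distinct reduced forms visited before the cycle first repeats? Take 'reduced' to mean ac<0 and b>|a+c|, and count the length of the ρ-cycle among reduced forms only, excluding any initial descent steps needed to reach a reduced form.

D = 412, ⌊√D⌋ = 20
descent: ρ → (6,14,-9)  [lands on river]
river: ρ → (-9,4,11)
river: ρ → (11,18,-2)
river: ρ → (-2,18,11)
river: ρ → (11,4,-9)
river: ρ → (-9,14,6)
river: ρ → (6,10,-13)
river: ρ → (-13,16,3)
river: ρ → (3,20,-1)
river: ρ → (-1,20,3)
river: ρ → (3,16,-13)
river: ρ → (-13,10,6)
ρ-cycle length = 12 (tail of 1 descent step not counted)

12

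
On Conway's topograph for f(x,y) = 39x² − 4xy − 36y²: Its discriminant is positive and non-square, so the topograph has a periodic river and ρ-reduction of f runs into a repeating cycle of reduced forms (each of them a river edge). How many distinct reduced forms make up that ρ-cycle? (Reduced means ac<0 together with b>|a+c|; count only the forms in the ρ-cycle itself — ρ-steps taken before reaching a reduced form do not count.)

D = 5632, ⌊√D⌋ = 75
descent: ρ → (-36,4,39)  [lands on river]
river: ρ → (39,74,-1)
river: ρ → (-1,74,39)
river: ρ → (39,4,-36)
river: ρ → (-36,68,7)
river: ρ → (7,72,-16)
river: ρ → (-16,56,39)
river: ρ → (39,22,-33)
river: ρ → (-33,44,28)
river: ρ → (28,68,-9)
river: ρ → (-9,58,63)
river: ρ → (63,68,-4)
river: ρ → (-4,68,63)
river: ρ → (63,58,-9)
river: ρ → (-9,68,28)
river: ρ → (28,44,-33)
river: ρ → (-33,22,39)
river: ρ → (39,56,-16)
river: ρ → (-16,72,7)
river: ρ → (7,68,-36)
ρ-cycle length = 20 (tail of 1 descent step not counted)

20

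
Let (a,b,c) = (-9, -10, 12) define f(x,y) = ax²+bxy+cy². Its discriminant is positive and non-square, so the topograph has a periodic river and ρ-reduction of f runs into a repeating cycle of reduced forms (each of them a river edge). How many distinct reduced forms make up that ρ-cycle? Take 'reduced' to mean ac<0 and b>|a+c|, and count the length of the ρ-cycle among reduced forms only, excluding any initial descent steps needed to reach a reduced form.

D = 532, ⌊√D⌋ = 23
descent: ρ → (12,10,-9)  [lands on river]
river: ρ → (-9,8,13)
river: ρ → (13,18,-4)
river: ρ → (-4,22,3)
river: ρ → (3,20,-11)
river: ρ → (-11,2,12)
river: ρ → (12,22,-1)
river: ρ → (-1,22,12)
river: ρ → (12,2,-11)
river: ρ → (-11,20,3)
river: ρ → (3,22,-4)
river: ρ → (-4,18,13)
river: ρ → (13,8,-9)
river: ρ → (-9,10,12)
river: ρ → (12,14,-7)
river: ρ → (-7,14,12)
ρ-cycle length = 16 (tail of 1 descent step not counted)

16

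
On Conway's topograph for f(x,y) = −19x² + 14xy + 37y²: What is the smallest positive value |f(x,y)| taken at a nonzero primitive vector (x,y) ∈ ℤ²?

descent: ρ → (37,-14,-19)
descent: ρ → (-19,52,4)  [lands on river]
river: ρ → (4,52,-19)
river: ρ → (-19,24,32)
river: ρ → (32,40,-11)
river: ρ → (-11,48,16)
river: ρ → (16,48,-11)
river: ρ → (-11,40,32)
river: ρ → (32,24,-19)
closes: descent 2, river 8
min |a| on river = 4

4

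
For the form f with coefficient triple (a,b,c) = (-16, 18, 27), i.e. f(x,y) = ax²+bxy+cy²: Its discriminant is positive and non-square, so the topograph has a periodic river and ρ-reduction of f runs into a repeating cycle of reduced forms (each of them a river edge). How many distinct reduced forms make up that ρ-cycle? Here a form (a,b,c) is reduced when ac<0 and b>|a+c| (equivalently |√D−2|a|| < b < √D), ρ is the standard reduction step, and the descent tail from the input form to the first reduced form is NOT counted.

D = 2052, ⌊√D⌋ = 45
river: ρ → (27,36,-7)
river: ρ → (-7,34,32)
river: ρ → (32,30,-9)
river: ρ → (-9,42,8)
river: ρ → (8,38,-19)
river: ρ → (-19,38,8)
river: ρ → (8,42,-9)
river: ρ → (-9,30,32)
river: ρ → (32,34,-7)
river: ρ → (-7,36,27)
river: ρ → (27,18,-16)
river: ρ → (-16,14,29)
river: ρ → (29,44,-1)
river: ρ → (-1,44,29)
river: ρ → (29,14,-16)
river: ρ → (-16,18,27)
ρ-cycle length = 16 (tail of 0 descent steps not counted)

16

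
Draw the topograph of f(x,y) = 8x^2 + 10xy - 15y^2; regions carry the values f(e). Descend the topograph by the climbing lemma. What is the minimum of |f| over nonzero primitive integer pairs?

river: ρ → (-15,20,3)
river: ρ → (3,22,-8)
river: ρ → (-8,10,15)
river: ρ → (15,20,-3)
river: ρ → (-3,22,8)
river: ρ → (8,10,-15)
closes: descent 0, river 6
min |a| on river = 3

3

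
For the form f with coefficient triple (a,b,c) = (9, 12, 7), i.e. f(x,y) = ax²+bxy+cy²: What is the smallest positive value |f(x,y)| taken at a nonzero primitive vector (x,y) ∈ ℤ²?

translate: b→-6 (≡12 mod 18), so (9,12,7)→(9,-6,4)
flip: (9,-6,4)→(4,6,9)
translate: b→-2 (≡6 mod 8), so (4,6,9)→(4,-2,7)
reduced (well bottom): (4,-2,7) with a≤c, −a<b≤a
well minimum = a = 4

4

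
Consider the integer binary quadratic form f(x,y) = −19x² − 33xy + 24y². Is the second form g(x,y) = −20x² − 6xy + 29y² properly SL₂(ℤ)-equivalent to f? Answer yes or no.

D₁ = 2913, D₂ = 2356
discriminants differ ⇒ not SL₂(ℤ)-equivalent

no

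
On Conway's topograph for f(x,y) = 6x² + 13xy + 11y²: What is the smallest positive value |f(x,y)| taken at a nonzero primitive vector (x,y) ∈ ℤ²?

translate: b→1 (≡13 mod 12), so (6,13,11)→(6,1,4)
flip: (6,1,4)→(4,-1,6)
reduced (well bottom): (4,-1,6) with a≤c, −a<b≤a
well minimum = a = 4

4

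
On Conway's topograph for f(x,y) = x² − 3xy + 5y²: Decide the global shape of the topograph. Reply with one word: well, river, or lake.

D = b²−4ac = (-3)² − 4·1·5 = -11
D < 0 ⇒ definite ⇒ every region one sign ⇒ single well

well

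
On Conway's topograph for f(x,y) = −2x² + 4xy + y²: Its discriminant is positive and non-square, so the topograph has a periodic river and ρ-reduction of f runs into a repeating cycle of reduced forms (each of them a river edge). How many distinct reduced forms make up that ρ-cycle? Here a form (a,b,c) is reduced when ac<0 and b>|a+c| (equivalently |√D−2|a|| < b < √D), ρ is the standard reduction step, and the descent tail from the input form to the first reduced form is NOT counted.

D = 24, ⌊√D⌋ = 4
river: ρ → (1,4,-2)
river: ρ → (-2,4,1)
ρ-cycle length = 2 (tail of 0 descent steps not counted)

2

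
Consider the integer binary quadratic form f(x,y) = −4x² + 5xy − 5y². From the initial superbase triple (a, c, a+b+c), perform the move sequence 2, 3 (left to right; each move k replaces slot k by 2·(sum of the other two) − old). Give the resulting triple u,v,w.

start (-4,-5,-4) = (f(1,0),f(0,1),f(1,1))
replace slot 2: 2·((-4)+(-4)) − (-5) = -11 → (-4,-11,-4)
replace slot 3: 2·((-4)+(-11)) − (-4) = -26 → (-4,-11,-26)

-4,-11,-26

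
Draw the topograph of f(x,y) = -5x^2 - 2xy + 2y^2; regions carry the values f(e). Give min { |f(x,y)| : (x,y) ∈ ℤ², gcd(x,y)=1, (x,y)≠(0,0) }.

descent: ρ → (2,6,-1)  [lands on river]
river: ρ → (-1,6,2)
closes: descent 1, river 2
min |a| on river = 1

1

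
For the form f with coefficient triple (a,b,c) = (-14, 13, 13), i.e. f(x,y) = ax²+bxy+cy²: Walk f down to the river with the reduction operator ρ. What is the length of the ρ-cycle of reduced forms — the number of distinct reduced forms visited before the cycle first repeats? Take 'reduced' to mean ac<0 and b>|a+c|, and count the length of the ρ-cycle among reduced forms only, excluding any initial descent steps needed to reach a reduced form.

D = 897, ⌊√D⌋ = 29
river: ρ → (13,13,-14)
river: ρ → (-14,15,12)
river: ρ → (12,9,-17)
river: ρ → (-17,25,4)
river: ρ → (4,23,-23)
river: ρ → (-23,23,4)
river: ρ → (4,25,-17)
river: ρ → (-17,9,12)
river: ρ → (12,15,-14)
river: ρ → (-14,13,13)
ρ-cycle length = 10 (tail of 0 descent steps not counted)

10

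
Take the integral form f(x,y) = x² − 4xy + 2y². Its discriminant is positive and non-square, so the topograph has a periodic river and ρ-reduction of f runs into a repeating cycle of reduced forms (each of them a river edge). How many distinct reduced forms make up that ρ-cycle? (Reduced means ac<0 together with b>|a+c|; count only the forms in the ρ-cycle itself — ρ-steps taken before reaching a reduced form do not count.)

D = 8, ⌊√D⌋ = 2
descent: ρ → (2,0,-1)
descent: ρ → (-1,2,1)  [lands on river]
river: ρ → (1,2,-1)
ρ-cycle length = 2 (tail of 2 descent steps not counted)

2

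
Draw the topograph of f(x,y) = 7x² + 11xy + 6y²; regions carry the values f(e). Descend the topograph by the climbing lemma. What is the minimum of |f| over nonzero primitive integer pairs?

translate: b→-3 (≡11 mod 14), so (7,11,6)→(7,-3,2)
flip: (7,-3,2)→(2,3,7)
translate: b→-1 (≡3 mod 4), so (2,3,7)→(2,-1,6)
reduced (well bottom): (2,-1,6) with a≤c, −a<b≤a
well minimum = a = 2

2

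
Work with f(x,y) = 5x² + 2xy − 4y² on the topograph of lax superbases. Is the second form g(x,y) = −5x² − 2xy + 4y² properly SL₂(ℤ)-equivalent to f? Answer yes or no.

D₁ = 84, D₂ = 84
river cycle of f (length 6): (-4, 6, 3), (3, 6, -4), (-4, 2, 5), (5, 8, -1), (-1, 8, 5), (5, 2, -4)
river cycle of g (length 6): (4, 2, -5), (-5, 8, 1), (1, 8, -5), (-5, 2, 4), (4, 6, -3), (-3, 6, 4)
cycles differ ⇒ inequivalent

no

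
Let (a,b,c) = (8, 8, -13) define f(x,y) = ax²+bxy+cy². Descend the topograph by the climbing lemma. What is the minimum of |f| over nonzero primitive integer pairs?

river: ρ → (-13,18,3)
river: ρ → (3,18,-13)
river: ρ → (-13,8,8)
river: ρ → (8,8,-13)
closes: descent 0, river 4
min |a| on river = 3

3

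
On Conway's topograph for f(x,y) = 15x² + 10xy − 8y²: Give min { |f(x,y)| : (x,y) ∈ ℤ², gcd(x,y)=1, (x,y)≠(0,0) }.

river: ρ → (-8,22,3)
river: ρ → (3,20,-15)
river: ρ → (-15,10,8)
river: ρ → (8,22,-3)
river: ρ → (-3,20,15)
river: ρ → (15,10,-8)
closes: descent 0, river 6
min |a| on river = 3

3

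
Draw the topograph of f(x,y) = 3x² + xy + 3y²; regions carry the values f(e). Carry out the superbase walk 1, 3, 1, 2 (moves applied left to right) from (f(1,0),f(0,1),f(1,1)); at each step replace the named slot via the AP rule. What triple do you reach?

start (3,3,7) = (f(1,0),f(0,1),f(1,1))
replace slot 1: 2·(3+7) − 3 = 17 → (17,3,7)
replace slot 3: 2·(17+3) − 7 = 33 → (17,3,33)
replace slot 1: 2·(3+33) − 17 = 55 → (55,3,33)
replace slot 2: 2·(55+33) − 3 = 173 → (55,173,33)

55,173,33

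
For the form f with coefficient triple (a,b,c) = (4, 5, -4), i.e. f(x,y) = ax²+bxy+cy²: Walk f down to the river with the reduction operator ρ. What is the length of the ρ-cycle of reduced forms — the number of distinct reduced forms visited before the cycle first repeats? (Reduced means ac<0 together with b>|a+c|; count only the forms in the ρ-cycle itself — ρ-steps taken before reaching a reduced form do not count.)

D = 89, ⌊√D⌋ = 9
river: ρ → (-4,3,5)
river: ρ → (5,7,-2)
river: ρ → (-2,9,1)
river: ρ → (1,9,-2)
river: ρ → (-2,7,5)
river: ρ → (5,3,-4)
river: ρ → (-4,5,4)
river: ρ → (4,3,-5)
river: ρ → (-5,7,2)
river: ρ → (2,9,-1)
river: ρ → (-1,9,2)
river: ρ → (2,7,-5)
river: ρ → (-5,3,4)
river: ρ → (4,5,-4)
ρ-cycle length = 14 (tail of 0 descent steps not counted)

14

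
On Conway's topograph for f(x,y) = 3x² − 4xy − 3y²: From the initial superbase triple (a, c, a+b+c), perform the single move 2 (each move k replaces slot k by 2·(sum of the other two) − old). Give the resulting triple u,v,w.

start (3,-3,-4) = (f(1,0),f(0,1),f(1,1))
replace slot 2: 2·(3+(-4)) − (-3) = 1 → (3,1,-4)

3,1,-4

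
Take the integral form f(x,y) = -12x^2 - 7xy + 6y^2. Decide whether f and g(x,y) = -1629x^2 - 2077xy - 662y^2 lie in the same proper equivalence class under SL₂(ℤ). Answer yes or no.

D₁ = 337, D₂ = 337
river cycle of f (length 42): (6, 7, -12), (-12, 17, 1), (1, 17, -12), (-12, 7, 6), (6, 17, -2), (-2, 15, 14), (14, 13, -3), (-3, 17, 4), (4, 15, -7), (-7, 13, 6), … (32 more)
river cycle of g (length 42): (-12, 17, 1), (1, 17, -12), (-12, 7, 6), (6, 17, -2), (-2, 15, 14), (14, 13, -3), (-3, 17, 4), (4, 15, -7), (-7, 13, 6), (6, 11, -9), … (32 more)
cycles coincide ⇒ equivalent

yes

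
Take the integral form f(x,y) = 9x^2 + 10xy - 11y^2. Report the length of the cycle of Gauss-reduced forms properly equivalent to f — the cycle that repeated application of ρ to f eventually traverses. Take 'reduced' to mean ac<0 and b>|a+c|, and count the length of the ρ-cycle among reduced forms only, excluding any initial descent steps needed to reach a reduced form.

D = 496, ⌊√D⌋ = 22
river: ρ → (-11,12,8)
river: ρ → (8,20,-3)
river: ρ → (-3,22,1)
river: ρ → (1,22,-3)
river: ρ → (-3,20,8)
river: ρ → (8,12,-11)
river: ρ → (-11,10,9)
river: ρ → (9,8,-12)
river: ρ → (-12,16,5)
river: ρ → (5,14,-15)
river: ρ → (-15,16,4)
river: ρ → (4,16,-15)
river: ρ → (-15,14,5)
river: ρ → (5,16,-12)
river: ρ → (-12,8,9)
river: ρ → (9,10,-11)
ρ-cycle length = 16 (tail of 0 descent steps not counted)

16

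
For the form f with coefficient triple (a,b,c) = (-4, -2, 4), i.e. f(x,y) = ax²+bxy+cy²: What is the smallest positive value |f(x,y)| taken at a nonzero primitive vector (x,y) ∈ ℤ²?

descent: ρ → (4,2,-4)  [lands on river]
river: ρ → (-4,6,2)
river: ρ → (2,6,-4)
river: ρ → (-4,2,4)
river: ρ → (4,6,-2)
river: ρ → (-2,6,4)
closes: descent 1, river 6
min |a| on river = 2

2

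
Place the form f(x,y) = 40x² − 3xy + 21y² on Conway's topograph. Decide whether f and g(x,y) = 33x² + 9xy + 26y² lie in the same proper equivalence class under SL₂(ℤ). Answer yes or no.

D₁ = -3351, D₂ = -3351
f: flip: (40,-3,21)→(21,3,40)
f: reduced (well bottom): (21,3,40) with a≤c, −a<b≤a
g: flip: (33,9,26)→(26,-9,33)
g: reduced (well bottom): (26,-9,33) with a≤c, −a<b≤a
reduced forms (21, 3, 40) vs (26, -9, 33) ⇒ inequivalent

no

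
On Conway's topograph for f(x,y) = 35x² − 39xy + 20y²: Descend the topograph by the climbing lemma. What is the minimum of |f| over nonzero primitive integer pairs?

translate: b→31 (≡-39 mod 70), so (35,-39,20)→(35,31,16)
flip: (35,31,16)→(16,-31,35)
translate: b→1 (≡-31 mod 32), so (16,-31,35)→(16,1,20)
reduced (well bottom): (16,1,20) with a≤c, −a<b≤a
well minimum = a = 16

16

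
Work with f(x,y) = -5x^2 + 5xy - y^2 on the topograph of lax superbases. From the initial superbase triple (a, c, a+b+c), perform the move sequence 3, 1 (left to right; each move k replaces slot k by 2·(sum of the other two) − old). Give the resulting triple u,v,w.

start (-5,-1,-1) = (f(1,0),f(0,1),f(1,1))
replace slot 3: 2·((-5)+(-1)) − (-1) = -11 → (-5,-1,-11)
replace slot 1: 2·((-1)+(-11)) − (-5) = -19 → (-19,-1,-11)

-19,-1,-11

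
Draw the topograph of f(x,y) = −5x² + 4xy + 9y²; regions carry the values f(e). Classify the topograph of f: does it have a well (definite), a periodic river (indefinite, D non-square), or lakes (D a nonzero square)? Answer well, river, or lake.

D = b²−4ac = 4² − 4·(-5)·9 = 196
D = 14² is a perfect square ⇒ form factors over ℤ ⇒ lakes

lake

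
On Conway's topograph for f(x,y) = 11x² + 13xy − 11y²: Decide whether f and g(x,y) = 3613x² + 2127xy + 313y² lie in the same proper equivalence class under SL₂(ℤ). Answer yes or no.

D₁ = 653, D₂ = 653
river cycle of f (length 14): (-11, 9, 13), (13, 17, -7), (-7, 25, 1), (1, 25, -7), (-7, 17, 13), (13, 9, -11), (-11, 13, 11), (11, 9, -13), (-13, 17, 7), (7, 25, -1), … (4 more)
river cycle of g (length 14): (7, 17, -13), (-13, 9, 11), (11, 13, -11), (-11, 9, 13), (13, 17, -7), (-7, 25, 1), (1, 25, -7), (-7, 17, 13), (13, 9, -11), (-11, 13, 11), … (4 more)
cycles coincide ⇒ equivalent

yes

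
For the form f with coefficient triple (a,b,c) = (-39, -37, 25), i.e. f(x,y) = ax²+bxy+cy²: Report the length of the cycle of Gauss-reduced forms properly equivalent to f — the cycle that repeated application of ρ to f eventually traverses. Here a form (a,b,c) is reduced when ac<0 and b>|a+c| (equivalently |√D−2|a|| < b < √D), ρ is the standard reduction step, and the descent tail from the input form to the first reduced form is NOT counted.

D = 5269, ⌊√D⌋ = 72
descent: ρ → (25,37,-39)  [lands on river]
river: ρ → (-39,41,23)
river: ρ → (23,51,-29)
river: ρ → (-29,65,9)
river: ρ → (9,61,-43)
river: ρ → (-43,25,27)
river: ρ → (27,29,-41)
river: ρ → (-41,53,15)
river: ρ → (15,67,-13)
river: ρ → (-13,63,25)
ρ-cycle length = 10 (tail of 1 descent step not counted)

10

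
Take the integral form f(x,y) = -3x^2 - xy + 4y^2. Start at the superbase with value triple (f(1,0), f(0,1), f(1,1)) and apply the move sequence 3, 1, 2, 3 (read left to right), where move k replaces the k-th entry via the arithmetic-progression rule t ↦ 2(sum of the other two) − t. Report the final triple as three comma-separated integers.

start (-3,4,0) = (f(1,0),f(0,1),f(1,1))
replace slot 3: 2·((-3)+4) − 0 = 2 → (-3,4,2)
replace slot 1: 2·(4+2) − (-3) = 15 → (15,4,2)
replace slot 2: 2·(15+2) − 4 = 30 → (15,30,2)
replace slot 3: 2·(15+30) − 2 = 88 → (15,30,88)

15,30,88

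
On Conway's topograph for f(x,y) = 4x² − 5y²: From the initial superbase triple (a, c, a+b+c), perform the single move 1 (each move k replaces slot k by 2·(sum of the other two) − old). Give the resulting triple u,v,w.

start (4,-5,-1) = (f(1,0),f(0,1),f(1,1))
replace slot 1: 2·((-5)+(-1)) − 4 = -16 → (-16,-5,-1)

-16,-5,-1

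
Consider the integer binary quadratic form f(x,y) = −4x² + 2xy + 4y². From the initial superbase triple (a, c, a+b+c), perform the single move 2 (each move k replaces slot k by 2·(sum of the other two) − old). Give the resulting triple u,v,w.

start (-4,4,2) = (f(1,0),f(0,1),f(1,1))
replace slot 2: 2·((-4)+2) − 4 = -8 → (-4,-8,2)

-4,-8,2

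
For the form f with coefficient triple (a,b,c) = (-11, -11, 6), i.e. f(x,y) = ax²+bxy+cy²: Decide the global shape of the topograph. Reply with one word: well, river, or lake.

D = b²−4ac = (-11)² − 4·(-11)·6 = 385
D > 0 non-square ⇒ indefinite ⇒ periodic river

river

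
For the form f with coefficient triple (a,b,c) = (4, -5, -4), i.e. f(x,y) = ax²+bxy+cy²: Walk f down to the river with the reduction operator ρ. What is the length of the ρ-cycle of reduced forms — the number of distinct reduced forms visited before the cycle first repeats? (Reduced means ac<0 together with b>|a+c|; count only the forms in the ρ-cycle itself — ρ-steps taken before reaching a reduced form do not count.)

D = 89, ⌊√D⌋ = 9
descent: ρ → (-4,5,4)  [lands on river]
river: ρ → (4,3,-5)
river: ρ → (-5,7,2)
river: ρ → (2,9,-1)
river: ρ → (-1,9,2)
river: ρ → (2,7,-5)
river: ρ → (-5,3,4)
river: ρ → (4,5,-4)
river: ρ → (-4,3,5)
river: ρ → (5,7,-2)
river: ρ → (-2,9,1)
river: ρ → (1,9,-2)
river: ρ → (-2,7,5)
river: ρ → (5,3,-4)
ρ-cycle length = 14 (tail of 1 descent step not counted)

14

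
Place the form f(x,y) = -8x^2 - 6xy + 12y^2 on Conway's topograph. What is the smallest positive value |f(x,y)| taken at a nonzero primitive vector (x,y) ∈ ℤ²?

descent: ρ → (12,6,-8)  [lands on river]
river: ρ → (-8,10,10)
river: ρ → (10,10,-8)
river: ρ → (-8,6,12)
river: ρ → (12,18,-2)
river: ρ → (-2,18,12)
closes: descent 1, river 6
min |a| on river = 2

2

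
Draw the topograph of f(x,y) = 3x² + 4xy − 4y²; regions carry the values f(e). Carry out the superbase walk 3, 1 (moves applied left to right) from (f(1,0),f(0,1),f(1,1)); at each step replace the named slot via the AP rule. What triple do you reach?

start (3,-4,3) = (f(1,0),f(0,1),f(1,1))
replace slot 3: 2·(3+(-4)) − 3 = -5 → (3,-4,-5)
replace slot 1: 2·((-4)+(-5)) − 3 = -21 → (-21,-4,-5)

-21,-4,-5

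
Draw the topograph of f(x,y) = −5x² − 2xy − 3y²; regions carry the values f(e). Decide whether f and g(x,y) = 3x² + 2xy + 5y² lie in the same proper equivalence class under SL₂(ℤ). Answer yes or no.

D₁ = -56, D₂ = -56
f is negative-definite; reduce −f:
−f: flip: (5,2,3)→(3,-2,5)
−f: reduced (well bottom): (3,-2,5) with a≤c, −a<b≤a
flip sign back: reduced form of f is (-3,2,-5)
g: reduced (well bottom): (3,2,5) with a≤c, −a<b≤a
reduced forms (-3, 2, -5) vs (3, 2, 5) ⇒ inequivalent

no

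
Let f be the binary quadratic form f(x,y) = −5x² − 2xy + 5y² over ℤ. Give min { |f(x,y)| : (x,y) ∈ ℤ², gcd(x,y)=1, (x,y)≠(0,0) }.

descent: ρ → (5,2,-5)  [lands on river]
river: ρ → (-5,8,2)
river: ρ → (2,8,-5)
river: ρ → (-5,2,5)
river: ρ → (5,8,-2)
river: ρ → (-2,8,5)
closes: descent 1, river 6
min |a| on river = 2

2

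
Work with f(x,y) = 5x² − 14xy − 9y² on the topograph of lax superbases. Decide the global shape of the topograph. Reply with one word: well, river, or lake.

D = b²−4ac = (-14)² − 4·5·(-9) = 376
D > 0 non-square ⇒ indefinite ⇒ periodic river

river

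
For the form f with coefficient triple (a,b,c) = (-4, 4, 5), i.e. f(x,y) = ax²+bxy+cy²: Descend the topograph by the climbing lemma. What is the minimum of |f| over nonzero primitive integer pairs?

river: ρ → (5,6,-3)
river: ρ → (-3,6,5)
river: ρ → (5,4,-4)
river: ρ → (-4,4,5)
closes: descent 0, river 4
min |a| on river = 3

3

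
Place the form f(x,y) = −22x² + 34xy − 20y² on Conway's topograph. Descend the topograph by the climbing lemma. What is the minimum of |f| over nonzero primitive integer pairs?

translate: b→10 (≡-34 mod 44), so (22,-34,20)→(22,10,8)
flip: (22,10,8)→(8,-10,22)
translate: b→6 (≡-10 mod 16), so (8,-10,22)→(8,6,20)
reduced (well bottom): (8,6,20) with a≤c, −a<b≤a
well minimum |f| = |-8| = 8 (negative-definite)

8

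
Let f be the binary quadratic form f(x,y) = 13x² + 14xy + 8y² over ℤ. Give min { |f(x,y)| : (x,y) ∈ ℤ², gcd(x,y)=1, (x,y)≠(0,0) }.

translate: b→-12 (≡14 mod 26), so (13,14,8)→(13,-12,7)
flip: (13,-12,7)→(7,12,13)
translate: b→-2 (≡12 mod 14), so (7,12,13)→(7,-2,8)
reduced (well bottom): (7,-2,8) with a≤c, −a<b≤a
well minimum = a = 7

7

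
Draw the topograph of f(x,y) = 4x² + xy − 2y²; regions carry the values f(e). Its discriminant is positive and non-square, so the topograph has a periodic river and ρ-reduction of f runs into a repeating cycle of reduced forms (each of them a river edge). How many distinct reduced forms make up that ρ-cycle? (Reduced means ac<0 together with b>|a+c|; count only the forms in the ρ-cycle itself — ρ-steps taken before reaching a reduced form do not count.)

D = 33, ⌊√D⌋ = 5
descent: ρ → (-2,3,3)  [lands on river]
river: ρ → (3,3,-2)
river: ρ → (-2,5,1)
river: ρ → (1,5,-2)
ρ-cycle length = 4 (tail of 1 descent step not counted)

4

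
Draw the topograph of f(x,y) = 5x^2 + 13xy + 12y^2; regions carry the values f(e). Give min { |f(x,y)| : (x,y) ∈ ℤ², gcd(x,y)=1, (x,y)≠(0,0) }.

translate: b→3 (≡13 mod 10), so (5,13,12)→(5,3,4)
flip: (5,3,4)→(4,-3,5)
reduced (well bottom): (4,-3,5) with a≤c, −a<b≤a
well minimum = a = 4

4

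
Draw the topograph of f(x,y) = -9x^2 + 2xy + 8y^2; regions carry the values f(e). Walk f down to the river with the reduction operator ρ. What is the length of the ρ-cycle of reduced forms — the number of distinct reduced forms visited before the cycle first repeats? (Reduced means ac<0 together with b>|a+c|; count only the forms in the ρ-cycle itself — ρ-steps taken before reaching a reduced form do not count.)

D = 292, ⌊√D⌋ = 17
river: ρ → (8,14,-3)
river: ρ → (-3,16,3)
river: ρ → (3,14,-8)
river: ρ → (-8,2,9)
river: ρ → (9,16,-1)
river: ρ → (-1,16,9)
river: ρ → (9,2,-8)
river: ρ → (-8,14,3)
river: ρ → (3,16,-3)
river: ρ → (-3,14,8)
river: ρ → (8,2,-9)
river: ρ → (-9,16,1)
river: ρ → (1,16,-9)
river: ρ → (-9,2,8)
ρ-cycle length = 14 (tail of 0 descent steps not counted)

14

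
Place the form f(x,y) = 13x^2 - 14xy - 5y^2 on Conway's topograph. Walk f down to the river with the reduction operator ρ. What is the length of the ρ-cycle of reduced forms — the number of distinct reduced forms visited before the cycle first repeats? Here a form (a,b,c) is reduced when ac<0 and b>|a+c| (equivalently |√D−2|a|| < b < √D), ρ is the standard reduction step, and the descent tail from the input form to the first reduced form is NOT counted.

D = 456, ⌊√D⌋ = 21
descent: ρ → (-5,14,13)  [lands on river]
river: ρ → (13,12,-6)
river: ρ → (-6,12,13)
river: ρ → (13,14,-5)
river: ρ → (-5,16,10)
river: ρ → (10,4,-11)
river: ρ → (-11,18,3)
river: ρ → (3,18,-11)
river: ρ → (-11,4,10)
river: ρ → (10,16,-5)
ρ-cycle length = 10 (tail of 1 descent step not counted)

10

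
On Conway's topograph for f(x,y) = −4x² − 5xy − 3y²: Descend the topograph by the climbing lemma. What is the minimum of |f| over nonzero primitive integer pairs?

translate: b→-3 (≡5 mod 8), so (4,5,3)→(4,-3,2)
flip: (4,-3,2)→(2,3,4)
translate: b→-1 (≡3 mod 4), so (2,3,4)→(2,-1,3)
reduced (well bottom): (2,-1,3) with a≤c, −a<b≤a
well minimum |f| = |-2| = 2 (negative-definite)

2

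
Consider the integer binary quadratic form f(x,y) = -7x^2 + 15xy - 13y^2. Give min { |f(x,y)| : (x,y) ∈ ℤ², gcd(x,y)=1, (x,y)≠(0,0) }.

translate: b→-1 (≡-15 mod 14), so (7,-15,13)→(7,-1,5)
flip: (7,-1,5)→(5,1,7)
reduced (well bottom): (5,1,7) with a≤c, −a<b≤a
well minimum |f| = |-5| = 5 (negative-definite)

5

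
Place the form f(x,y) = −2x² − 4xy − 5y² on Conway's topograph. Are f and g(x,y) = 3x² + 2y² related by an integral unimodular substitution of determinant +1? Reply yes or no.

D₁ = -24, D₂ = -24
f is negative-definite; reduce −f:
−f: translate: b→0 (≡4 mod 4), so (2,4,5)→(2,0,3)
−f: reduced (well bottom): (2,0,3) with a≤c, −a<b≤a
flip sign back: reduced form of f is (-2,0,-3)
g: flip: (3,0,2)→(2,0,3)
g: reduced (well bottom): (2,0,3) with a≤c, −a<b≤a
reduced forms (-2, 0, -3) vs (2, 0, 3) ⇒ inequivalent

no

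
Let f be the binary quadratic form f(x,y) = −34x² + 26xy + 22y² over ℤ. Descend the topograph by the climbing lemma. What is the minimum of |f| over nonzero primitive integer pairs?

river: ρ → (22,18,-38)
river: ρ → (-38,58,2)
river: ρ → (2,58,-38)
river: ρ → (-38,18,22)
river: ρ → (22,26,-34)
river: ρ → (-34,42,14)
river: ρ → (14,42,-34)
river: ρ → (-34,26,22)
closes: descent 0, river 8
min |a| on river = 2

2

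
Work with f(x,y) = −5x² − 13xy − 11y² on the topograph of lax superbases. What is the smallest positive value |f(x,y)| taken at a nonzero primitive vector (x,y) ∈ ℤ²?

translate: b→3 (≡13 mod 10), so (5,13,11)→(5,3,3)
flip: (5,3,3)→(3,-3,5)
translate: b→3 (≡-3 mod 6), so (3,-3,5)→(3,3,5)
reduced (well bottom): (3,3,5) with a≤c, −a<b≤a
well minimum |f| = |-3| = 3 (negative-definite)

3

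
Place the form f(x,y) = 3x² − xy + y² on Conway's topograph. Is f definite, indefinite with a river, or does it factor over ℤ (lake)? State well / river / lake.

D = b²−4ac = (-1)² − 4·3·1 = -11
D < 0 ⇒ definite ⇒ every region one sign ⇒ single well

well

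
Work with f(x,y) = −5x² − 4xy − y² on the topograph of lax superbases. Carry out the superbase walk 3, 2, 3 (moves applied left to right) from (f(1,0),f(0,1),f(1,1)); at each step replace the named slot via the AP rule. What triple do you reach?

start (-5,-1,-10) = (f(1,0),f(0,1),f(1,1))
replace slot 3: 2·((-5)+(-1)) − (-10) = -2 → (-5,-1,-2)
replace slot 2: 2·((-5)+(-2)) − (-1) = -13 → (-5,-13,-2)
replace slot 3: 2·((-5)+(-13)) − (-2) = -34 → (-5,-13,-34)

-5,-13,-34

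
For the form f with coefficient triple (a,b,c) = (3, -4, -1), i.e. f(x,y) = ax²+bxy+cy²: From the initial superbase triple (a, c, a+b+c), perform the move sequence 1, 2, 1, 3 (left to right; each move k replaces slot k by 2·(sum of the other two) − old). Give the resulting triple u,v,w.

start (3,-1,-2) = (f(1,0),f(0,1),f(1,1))
replace slot 1: 2·((-1)+(-2)) − 3 = -9 → (-9,-1,-2)
replace slot 2: 2·((-9)+(-2)) − (-1) = -21 → (-9,-21,-2)
replace slot 1: 2·((-21)+(-2)) − (-9) = -37 → (-37,-21,-2)
replace slot 3: 2·((-37)+(-21)) − (-2) = -114 → (-37,-21,-114)

-37,-21,-114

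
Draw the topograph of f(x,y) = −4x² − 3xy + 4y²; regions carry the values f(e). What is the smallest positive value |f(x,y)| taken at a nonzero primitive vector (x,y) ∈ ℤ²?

descent: ρ → (4,3,-4)  [lands on river]
river: ρ → (-4,5,3)
river: ρ → (3,7,-2)
river: ρ → (-2,5,6)
river: ρ → (6,7,-1)
river: ρ → (-1,7,6)
river: ρ → (6,5,-2)
river: ρ → (-2,7,3)
river: ρ → (3,5,-4)
river: ρ → (-4,3,4)
river: ρ → (4,5,-3)
river: ρ → (-3,7,2)
river: ρ → (2,5,-6)
river: ρ → (-6,7,1)
river: ρ → (1,7,-6)
river: ρ → (-6,5,2)
river: ρ → (2,7,-3)
river: ρ → (-3,5,4)
closes: descent 1, river 18
min |a| on river = 1

1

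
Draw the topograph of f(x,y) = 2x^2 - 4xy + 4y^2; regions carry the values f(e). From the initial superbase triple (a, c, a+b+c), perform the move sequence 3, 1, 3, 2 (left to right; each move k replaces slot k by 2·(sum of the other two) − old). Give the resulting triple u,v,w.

start (2,4,2) = (f(1,0),f(0,1),f(1,1))
replace slot 3: 2·(2+4) − 2 = 10 → (2,4,10)
replace slot 1: 2·(4+10) − 2 = 26 → (26,4,10)
replace slot 3: 2·(26+4) − 10 = 50 → (26,4,50)
replace slot 2: 2·(26+50) − 4 = 148 → (26,148,50)

26,148,50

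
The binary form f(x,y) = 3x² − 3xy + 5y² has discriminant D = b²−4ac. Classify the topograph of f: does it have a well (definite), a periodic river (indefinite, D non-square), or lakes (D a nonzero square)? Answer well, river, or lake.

D = b²−4ac = (-3)² − 4·3·5 = -51
D < 0 ⇒ definite ⇒ every region one sign ⇒ single well

well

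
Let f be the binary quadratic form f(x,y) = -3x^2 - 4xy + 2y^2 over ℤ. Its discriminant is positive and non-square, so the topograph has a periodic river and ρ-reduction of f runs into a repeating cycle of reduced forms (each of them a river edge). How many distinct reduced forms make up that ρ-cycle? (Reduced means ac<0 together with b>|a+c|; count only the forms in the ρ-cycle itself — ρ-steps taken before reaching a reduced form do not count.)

D = 40, ⌊√D⌋ = 6
descent: ρ → (2,4,-3)  [lands on river]
river: ρ → (-3,2,3)
river: ρ → (3,4,-2)
river: ρ → (-2,4,3)
river: ρ → (3,2,-3)
river: ρ → (-3,4,2)
ρ-cycle length = 6 (tail of 1 descent step not counted)

6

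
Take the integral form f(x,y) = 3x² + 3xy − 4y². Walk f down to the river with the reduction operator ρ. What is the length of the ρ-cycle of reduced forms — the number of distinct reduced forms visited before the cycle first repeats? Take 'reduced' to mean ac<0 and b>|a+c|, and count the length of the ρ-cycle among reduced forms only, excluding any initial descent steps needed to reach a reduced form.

D = 57, ⌊√D⌋ = 7
river: ρ → (-4,5,2)
river: ρ → (2,7,-1)
river: ρ → (-1,7,2)
river: ρ → (2,5,-4)
river: ρ → (-4,3,3)
river: ρ → (3,3,-4)
ρ-cycle length = 6 (tail of 0 descent steps not counted)

6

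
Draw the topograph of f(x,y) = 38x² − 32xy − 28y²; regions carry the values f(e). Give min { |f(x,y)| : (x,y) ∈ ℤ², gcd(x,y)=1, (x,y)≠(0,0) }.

descent: ρ → (-28,32,38)  [lands on river]
river: ρ → (38,44,-22)
river: ρ → (-22,44,38)
river: ρ → (38,32,-28)
river: ρ → (-28,24,42)
river: ρ → (42,60,-10)
river: ρ → (-10,60,42)
river: ρ → (42,24,-28)
closes: descent 1, river 8
min |a| on river = 10

10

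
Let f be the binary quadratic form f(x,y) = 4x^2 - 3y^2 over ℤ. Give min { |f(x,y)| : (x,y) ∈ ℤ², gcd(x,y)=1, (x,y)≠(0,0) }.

descent: ρ → (-3,6,1)  [lands on river]
river: ρ → (1,6,-3)
closes: descent 1, river 2
min |a| on river = 1

1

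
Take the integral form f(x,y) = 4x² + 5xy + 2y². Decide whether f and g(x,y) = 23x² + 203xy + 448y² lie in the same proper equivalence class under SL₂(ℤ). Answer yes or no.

D₁ = -7, D₂ = -7
f: translate: b→-3 (≡5 mod 8), so (4,5,2)→(4,-3,1)
f: flip: (4,-3,1)→(1,3,4)
f: translate: b→1 (≡3 mod 2), so (1,3,4)→(1,1,2)
f: reduced (well bottom): (1,1,2) with a≤c, −a<b≤a
g: translate: b→19 (≡203 mod 46), so (23,203,448)→(23,19,4)
g: flip: (23,19,4)→(4,-19,23)
g: translate: b→-3 (≡-19 mod 8), so (4,-19,23)→(4,-3,1)
g: flip: (4,-3,1)→(1,3,4)
g: translate: b→1 (≡3 mod 2), so (1,3,4)→(1,1,2)
g: reduced (well bottom): (1,1,2) with a≤c, −a<b≤a
reduced forms (1, 1, 2) vs (1, 1, 2) ⇒ equivalent

yes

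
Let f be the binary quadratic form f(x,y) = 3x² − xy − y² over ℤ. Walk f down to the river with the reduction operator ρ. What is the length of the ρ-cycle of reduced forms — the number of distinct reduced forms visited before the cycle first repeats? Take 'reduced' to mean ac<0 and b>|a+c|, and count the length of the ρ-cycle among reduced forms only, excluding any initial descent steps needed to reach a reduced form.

D = 13, ⌊√D⌋ = 3
descent: ρ → (-1,3,1)  [lands on river]
river: ρ → (1,3,-1)
ρ-cycle length = 2 (tail of 1 descent step not counted)

2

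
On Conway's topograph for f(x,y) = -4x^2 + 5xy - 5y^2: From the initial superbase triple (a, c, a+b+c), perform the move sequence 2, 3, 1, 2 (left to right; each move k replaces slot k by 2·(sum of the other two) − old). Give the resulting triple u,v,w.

start (-4,-5,-4) = (f(1,0),f(0,1),f(1,1))
replace slot 2: 2·((-4)+(-4)) − (-5) = -11 → (-4,-11,-4)
replace slot 3: 2·((-4)+(-11)) − (-4) = -26 → (-4,-11,-26)
replace slot 1: 2·((-11)+(-26)) − (-4) = -70 → (-70,-11,-26)
replace slot 2: 2·((-70)+(-26)) − (-11) = -181 → (-70,-181,-26)

-70,-181,-26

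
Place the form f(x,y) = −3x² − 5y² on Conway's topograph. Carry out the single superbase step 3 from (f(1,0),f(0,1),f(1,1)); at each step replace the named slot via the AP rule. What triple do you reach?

start (-3,-5,-8) = (f(1,0),f(0,1),f(1,1))
replace slot 3: 2·((-3)+(-5)) − (-8) = -8 → (-3,-5,-8)

-3,-5,-8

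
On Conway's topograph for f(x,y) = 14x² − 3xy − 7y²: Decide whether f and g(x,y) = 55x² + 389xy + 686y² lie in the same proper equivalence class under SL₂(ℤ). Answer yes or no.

D₁ = 401, D₂ = 401
river cycle of f (length 10): (-7, 17, 4), (4, 15, -11), (-11, 7, 8), (8, 9, -10), (-10, 11, 7), (7, 17, -4), (-4, 15, 11), (11, 7, -8), (-8, 9, 10), (10, 11, -7)
river cycle of g (length 10): (10, 11, -7), (-7, 17, 4), (4, 15, -11), (-11, 7, 8), (8, 9, -10), (-10, 11, 7), (7, 17, -4), (-4, 15, 11), (11, 7, -8), (-8, 9, 10)
cycles coincide ⇒ equivalent

yes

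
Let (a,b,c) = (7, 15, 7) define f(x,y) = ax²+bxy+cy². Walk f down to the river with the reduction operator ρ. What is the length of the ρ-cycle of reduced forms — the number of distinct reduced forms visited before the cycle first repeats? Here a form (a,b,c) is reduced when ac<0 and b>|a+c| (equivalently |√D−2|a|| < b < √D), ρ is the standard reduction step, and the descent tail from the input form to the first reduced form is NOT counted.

D = 29, ⌊√D⌋ = 5
descent: ρ → (7,-1,-1)
descent: ρ → (-1,5,1)  [lands on river]
river: ρ → (1,5,-1)
ρ-cycle length = 2 (tail of 2 descent steps not counted)

2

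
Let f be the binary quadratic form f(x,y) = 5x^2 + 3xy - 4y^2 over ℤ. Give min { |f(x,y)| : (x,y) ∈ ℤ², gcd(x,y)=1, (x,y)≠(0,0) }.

river: ρ → (-4,5,4)
river: ρ → (4,3,-5)
river: ρ → (-5,7,2)
river: ρ → (2,9,-1)
river: ρ → (-1,9,2)
river: ρ → (2,7,-5)
river: ρ → (-5,3,4)
river: ρ → (4,5,-4)
river: ρ → (-4,3,5)
river: ρ → (5,7,-2)
river: ρ → (-2,9,1)
river: ρ → (1,9,-2)
river: ρ → (-2,7,5)
river: ρ → (5,3,-4)
closes: descent 0, river 14
min |a| on river = 1

1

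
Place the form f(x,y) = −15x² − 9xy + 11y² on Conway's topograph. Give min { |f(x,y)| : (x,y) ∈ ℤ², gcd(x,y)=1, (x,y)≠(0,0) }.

descent: ρ → (11,9,-15)  [lands on river]
river: ρ → (-15,21,5)
river: ρ → (5,19,-19)
river: ρ → (-19,19,5)
river: ρ → (5,21,-15)
river: ρ → (-15,9,11)
river: ρ → (11,13,-13)
river: ρ → (-13,13,11)
closes: descent 1, river 8
min |a| on river = 5

5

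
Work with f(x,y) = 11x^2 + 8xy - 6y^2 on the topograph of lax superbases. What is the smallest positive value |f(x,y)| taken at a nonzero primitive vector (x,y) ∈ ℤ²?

river: ρ → (-6,16,3)
river: ρ → (3,14,-11)
river: ρ → (-11,8,6)
river: ρ → (6,16,-3)
river: ρ → (-3,14,11)
river: ρ → (11,8,-6)
closes: descent 0, river 6
min |a| on river = 3

3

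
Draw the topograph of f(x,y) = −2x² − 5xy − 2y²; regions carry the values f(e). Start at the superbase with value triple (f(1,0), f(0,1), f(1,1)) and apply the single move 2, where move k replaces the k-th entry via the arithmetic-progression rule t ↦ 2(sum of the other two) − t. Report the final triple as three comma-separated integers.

start (-2,-2,-9) = (f(1,0),f(0,1),f(1,1))
replace slot 2: 2·((-2)+(-9)) − (-2) = -20 → (-2,-20,-9)

-2,-20,-9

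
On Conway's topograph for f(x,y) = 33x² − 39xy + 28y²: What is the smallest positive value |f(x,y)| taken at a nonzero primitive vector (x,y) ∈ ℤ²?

translate: b→27 (≡-39 mod 66), so (33,-39,28)→(33,27,22)
flip: (33,27,22)→(22,-27,33)
translate: b→17 (≡-27 mod 44), so (22,-27,33)→(22,17,28)
reduced (well bottom): (22,17,28) with a≤c, −a<b≤a
well minimum = a = 22

22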